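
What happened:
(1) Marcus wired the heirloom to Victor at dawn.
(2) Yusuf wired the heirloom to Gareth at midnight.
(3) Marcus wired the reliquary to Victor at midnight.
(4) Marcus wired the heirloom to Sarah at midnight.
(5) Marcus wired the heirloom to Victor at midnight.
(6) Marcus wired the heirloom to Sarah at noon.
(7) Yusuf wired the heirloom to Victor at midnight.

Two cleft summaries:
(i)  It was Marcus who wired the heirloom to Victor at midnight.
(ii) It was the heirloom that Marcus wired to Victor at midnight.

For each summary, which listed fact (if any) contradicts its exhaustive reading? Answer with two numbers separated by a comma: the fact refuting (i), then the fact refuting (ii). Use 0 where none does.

Summary (i) focuses "Marcus" (the agent); background the heirloom as thing and Victor as recipient and at midnight as setting. Fact (7) matches that background with agent = Yusuf — refutes (i).
Summary (ii) focuses "the heirloom" (the thing); background Marcus as agent and Victor as recipient and at midnight as setting. Fact (3) matches that background with thing = the reliquary — refutes (ii).

7, 3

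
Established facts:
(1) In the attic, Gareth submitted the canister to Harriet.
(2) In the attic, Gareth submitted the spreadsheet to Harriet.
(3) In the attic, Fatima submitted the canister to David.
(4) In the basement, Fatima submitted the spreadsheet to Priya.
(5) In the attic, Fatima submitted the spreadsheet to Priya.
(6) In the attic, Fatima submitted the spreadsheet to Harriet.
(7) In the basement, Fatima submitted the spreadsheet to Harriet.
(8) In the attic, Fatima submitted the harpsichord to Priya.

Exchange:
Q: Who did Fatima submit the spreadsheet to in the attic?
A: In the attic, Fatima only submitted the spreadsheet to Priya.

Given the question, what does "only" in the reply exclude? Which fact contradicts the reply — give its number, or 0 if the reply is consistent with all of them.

6

The question "Who did ... to ...?" targets the recipient, so in the reply the focus falls on "Priya".
So "only" ranges over recipients; the rest (agent = Fatima, thing = the spreadsheet, setting = in the attic) is presupposed.
Fact (6) shares the background with a different recipient (Harriet) — counterexample.
(Fact (4) would refute a reading with focus on the setting — but that is not what the question asks.)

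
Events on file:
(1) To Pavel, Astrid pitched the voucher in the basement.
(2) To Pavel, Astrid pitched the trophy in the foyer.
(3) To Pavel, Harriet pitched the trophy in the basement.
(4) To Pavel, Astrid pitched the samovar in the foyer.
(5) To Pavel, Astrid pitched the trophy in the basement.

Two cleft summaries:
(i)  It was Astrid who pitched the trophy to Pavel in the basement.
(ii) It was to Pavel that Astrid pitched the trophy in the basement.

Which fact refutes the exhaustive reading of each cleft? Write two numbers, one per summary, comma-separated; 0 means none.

3, 0

Summary (i) focuses "Astrid" (the agent); background thing = the trophy, recipient = Pavel, setting = in the basement. Fact (3) matches that background with agent = Harriet — refutes (i).
Summary (ii) focuses "Pavel" (the recipient); background agent = Astrid, thing = the trophy, setting = in the basement. No fact matches that background with a different recipient, so 0.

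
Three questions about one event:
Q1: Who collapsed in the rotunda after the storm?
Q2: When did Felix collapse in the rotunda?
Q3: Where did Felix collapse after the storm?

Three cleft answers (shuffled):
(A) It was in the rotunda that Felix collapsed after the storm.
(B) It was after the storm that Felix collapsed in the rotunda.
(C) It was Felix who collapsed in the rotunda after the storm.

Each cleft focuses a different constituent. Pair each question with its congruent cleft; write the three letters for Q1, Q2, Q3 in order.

Q1 asks about the subject (agent); cleft (C) focuses "Felix", which is the subject (agent) — so Q1 → C.
Q2 asks about the time; cleft (B) focuses "after the storm", which is the time — so Q2 → B.
Q3 asks about the location; cleft (A) focuses "in the rotunda", which is the location — so Q3 → A.
Mapping: Q1→C, Q2→B, Q3→A.

CBA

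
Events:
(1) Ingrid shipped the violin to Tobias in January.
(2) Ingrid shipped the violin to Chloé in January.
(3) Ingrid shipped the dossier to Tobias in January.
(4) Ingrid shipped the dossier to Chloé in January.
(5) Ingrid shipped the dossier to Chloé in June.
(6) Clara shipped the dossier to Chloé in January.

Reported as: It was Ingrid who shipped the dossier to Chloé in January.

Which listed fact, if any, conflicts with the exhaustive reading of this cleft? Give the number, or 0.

Focus of the cleft: "Ingrid" (the agent). Presupposed background: same thing, recipient, setting (the dossier / Chloé / in January).
Exhaustivity: Ingrid is the only agent satisfying that background.
But fact (6) also has same thing, recipient, setting (the dossier / Chloé / in January), with agent = Clara — so the exhaustive reading fails.

6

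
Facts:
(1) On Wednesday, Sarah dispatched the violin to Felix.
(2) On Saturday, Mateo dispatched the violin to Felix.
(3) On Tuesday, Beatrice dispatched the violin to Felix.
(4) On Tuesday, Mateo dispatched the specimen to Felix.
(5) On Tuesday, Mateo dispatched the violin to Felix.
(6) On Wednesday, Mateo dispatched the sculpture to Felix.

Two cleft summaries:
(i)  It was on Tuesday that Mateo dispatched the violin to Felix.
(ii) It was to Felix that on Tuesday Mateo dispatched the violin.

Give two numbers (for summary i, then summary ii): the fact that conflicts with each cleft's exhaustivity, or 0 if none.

(i): focus "on Tuesday". Looking for agent = Mateo, thing = the violin, recipient = Felix with some other setting — fact (2) has on Saturday there. Refuted.
(ii): focus "Felix". No fact shares agent = Mateo, thing = the violin, setting = on Tuesday with a different recipient. 0.

2, 0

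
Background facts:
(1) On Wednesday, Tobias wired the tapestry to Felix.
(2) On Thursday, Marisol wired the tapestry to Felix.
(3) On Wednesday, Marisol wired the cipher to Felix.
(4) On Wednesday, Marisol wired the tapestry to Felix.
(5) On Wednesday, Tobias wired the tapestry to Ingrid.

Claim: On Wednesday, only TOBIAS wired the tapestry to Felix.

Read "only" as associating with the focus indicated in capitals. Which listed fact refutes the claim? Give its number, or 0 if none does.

Focus (in capitals) is "Tobias" — the agent. "Only" excludes alternative agents while holding fixed the tapestry as thing and Felix as recipient and on Wednesday as setting.
Fact (4) matches on the tapestry as thing and Felix as recipient and on Wednesday as setting, but has agent = Marisol instead. That refutes the claim.

4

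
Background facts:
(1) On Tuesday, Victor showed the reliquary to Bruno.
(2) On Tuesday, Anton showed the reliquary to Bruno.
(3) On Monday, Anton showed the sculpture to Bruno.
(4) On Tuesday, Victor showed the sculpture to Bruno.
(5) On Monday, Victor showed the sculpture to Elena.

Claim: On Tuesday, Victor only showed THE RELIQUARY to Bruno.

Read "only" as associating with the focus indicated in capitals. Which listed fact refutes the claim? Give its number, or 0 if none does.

4

Focus (in capitals) is "the reliquary" — the thing. "Only" excludes alternative things while holding fixed agent = Victor, recipient = Bruno, setting = on Tuesday.
Fact (4) shares the background but differs in thing (the sculpture) — a counterexample.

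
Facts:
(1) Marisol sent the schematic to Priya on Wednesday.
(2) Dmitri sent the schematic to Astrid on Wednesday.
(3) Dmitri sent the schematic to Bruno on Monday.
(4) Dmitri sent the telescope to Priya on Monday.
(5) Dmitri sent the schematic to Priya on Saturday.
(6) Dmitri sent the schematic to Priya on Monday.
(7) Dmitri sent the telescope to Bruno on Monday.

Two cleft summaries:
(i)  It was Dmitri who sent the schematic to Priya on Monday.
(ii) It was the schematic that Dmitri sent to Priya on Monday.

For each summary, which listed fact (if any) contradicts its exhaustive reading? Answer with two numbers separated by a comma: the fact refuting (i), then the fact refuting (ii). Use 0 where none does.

(i): focus "Dmitri". No fact shares thing = the schematic, recipient = Priya, setting = on Monday with a different agent. 0.
(ii): focus "the schematic". Looking for agent = Dmitri, recipient = Priya, setting = on Monday with some other thing — fact (4) has the telescope there. Refuted.

0, 4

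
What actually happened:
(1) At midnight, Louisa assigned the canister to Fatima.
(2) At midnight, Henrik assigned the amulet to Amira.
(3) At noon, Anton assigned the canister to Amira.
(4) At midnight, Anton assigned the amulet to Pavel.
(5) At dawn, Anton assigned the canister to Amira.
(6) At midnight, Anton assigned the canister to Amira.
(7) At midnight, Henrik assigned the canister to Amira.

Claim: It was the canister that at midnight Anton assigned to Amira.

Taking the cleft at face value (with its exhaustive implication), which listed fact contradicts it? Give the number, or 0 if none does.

0

The cleft puts "the canister" in focus and presupposes the open proposition with agent = Anton, recipient = Amira, setting = at midnight.
The exhaustive reading says no other thing fits that background.
No listed fact matches the background with a different thing. Exhaustivity holds.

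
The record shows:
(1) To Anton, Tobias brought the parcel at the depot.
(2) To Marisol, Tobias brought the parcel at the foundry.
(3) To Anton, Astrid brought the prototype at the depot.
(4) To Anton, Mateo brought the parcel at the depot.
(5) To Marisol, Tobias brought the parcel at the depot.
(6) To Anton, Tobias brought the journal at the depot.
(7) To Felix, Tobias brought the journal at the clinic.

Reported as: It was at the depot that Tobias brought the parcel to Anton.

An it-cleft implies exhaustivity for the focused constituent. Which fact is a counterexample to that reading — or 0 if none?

0

Focus of the cleft: "at the depot" (the setting). Presupposed background: agent = Tobias, thing = the parcel, recipient = Anton.
The exhaustive reading says no other setting fits that background.
Every other fact differs from the presupposition on some backgrounded slot, so none challenges the exhaustivity.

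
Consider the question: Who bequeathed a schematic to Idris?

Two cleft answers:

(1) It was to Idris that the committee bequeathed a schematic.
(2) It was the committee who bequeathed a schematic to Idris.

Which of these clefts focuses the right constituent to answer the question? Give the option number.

2

The question word "who" targets the subject (agent).
Option (1) clefts "to Idris" — the recipient, not what was asked.
Option (2) clefts "the committee" — that matches what the question asks about.
So the congruent reply is (2).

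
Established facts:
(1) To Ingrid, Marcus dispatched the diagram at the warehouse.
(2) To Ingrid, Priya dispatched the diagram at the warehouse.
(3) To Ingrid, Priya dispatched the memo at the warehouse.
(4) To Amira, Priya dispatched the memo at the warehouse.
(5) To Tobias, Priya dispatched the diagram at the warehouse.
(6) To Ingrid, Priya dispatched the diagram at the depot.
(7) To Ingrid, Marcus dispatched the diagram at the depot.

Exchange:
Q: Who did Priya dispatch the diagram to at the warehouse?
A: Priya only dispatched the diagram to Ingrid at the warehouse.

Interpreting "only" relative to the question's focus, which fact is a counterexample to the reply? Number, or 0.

Answering "Who did ... to ...?" puts focus on the recipient — here, "Ingrid".
"Only" then excludes alternative recipients while the background — same agent, thing, setting (Priya / the diagram / at the warehouse) — is held fixed.
Fact (5) keeps same agent, thing, setting (Priya / the diagram / at the warehouse) but has recipient = Tobias; that refutes the reply.
(Fact (3) would refute a reading with focus on the thing — but that is not what the question asks.)

5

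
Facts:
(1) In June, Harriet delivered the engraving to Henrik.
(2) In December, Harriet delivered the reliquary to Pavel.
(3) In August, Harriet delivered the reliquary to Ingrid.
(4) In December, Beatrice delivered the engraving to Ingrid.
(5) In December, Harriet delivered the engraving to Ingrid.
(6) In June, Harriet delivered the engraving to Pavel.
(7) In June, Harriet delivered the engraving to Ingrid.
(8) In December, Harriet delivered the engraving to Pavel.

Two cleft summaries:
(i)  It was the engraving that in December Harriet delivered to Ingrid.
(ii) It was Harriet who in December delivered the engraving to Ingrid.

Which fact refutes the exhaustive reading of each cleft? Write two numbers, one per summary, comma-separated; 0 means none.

0, 4

Summary (i) focuses "the engraving" (the thing); background Harriet as agent and Ingrid as recipient and in December as setting. No fact matches that background with a different thing, so 0.
Summary (ii) focuses "Harriet" (the agent); background the engraving as thing and Ingrid as recipient and in December as setting. Fact (4) matches that background with agent = Beatrice — refutes (ii).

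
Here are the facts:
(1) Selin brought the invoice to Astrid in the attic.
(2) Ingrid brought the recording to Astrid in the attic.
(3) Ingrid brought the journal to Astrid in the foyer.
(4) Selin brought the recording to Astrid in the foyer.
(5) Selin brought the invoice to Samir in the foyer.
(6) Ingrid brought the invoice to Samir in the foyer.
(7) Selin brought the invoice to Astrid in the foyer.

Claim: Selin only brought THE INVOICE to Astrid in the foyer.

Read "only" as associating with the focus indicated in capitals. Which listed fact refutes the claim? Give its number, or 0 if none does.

The capitals mark "the invoice" as focus. So "only" rules out other things, with the rest (same agent, recipient, setting (Selin / Astrid / in the foyer)) as background.
Fact (4) matches on same agent, recipient, setting (Selin / Astrid / in the foyer), but has thing = the recording instead. That refutes the claim.

4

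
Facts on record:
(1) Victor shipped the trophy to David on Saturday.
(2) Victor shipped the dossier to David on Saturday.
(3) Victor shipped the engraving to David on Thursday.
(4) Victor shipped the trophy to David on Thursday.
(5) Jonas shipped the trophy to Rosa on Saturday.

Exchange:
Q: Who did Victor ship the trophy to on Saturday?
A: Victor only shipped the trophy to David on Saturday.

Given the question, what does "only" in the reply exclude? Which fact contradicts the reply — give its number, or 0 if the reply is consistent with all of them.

0

The question "Who did ... to ...?" targets the recipient, so in the reply the focus falls on "David".
So "only" ranges over recipients; the rest (same agent, thing, setting (Victor / the trophy / on Saturday)) is presupposed.
No listed fact shares that background with another recipient. Nothing contradicts the reply.
(Fact (4) would refute a reading with focus on the setting — but that is not what the question asks.)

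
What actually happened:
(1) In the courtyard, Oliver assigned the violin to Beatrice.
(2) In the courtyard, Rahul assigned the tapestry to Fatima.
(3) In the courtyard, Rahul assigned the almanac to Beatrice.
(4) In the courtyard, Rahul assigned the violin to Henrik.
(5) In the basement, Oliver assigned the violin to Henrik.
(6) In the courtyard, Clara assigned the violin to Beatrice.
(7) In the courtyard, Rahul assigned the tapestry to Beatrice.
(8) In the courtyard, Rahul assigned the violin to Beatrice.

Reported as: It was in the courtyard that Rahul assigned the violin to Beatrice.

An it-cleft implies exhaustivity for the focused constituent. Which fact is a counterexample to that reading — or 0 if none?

Focus of the cleft: "in the courtyard" (the setting). Presupposed background: Rahul as agent and the violin as thing and Beatrice as recipient.
Exhaustivity: in the courtyard is the only setting satisfying that background.
Every other fact differs from the presupposition on some backgrounded slot, so none challenges the exhaustivity.

0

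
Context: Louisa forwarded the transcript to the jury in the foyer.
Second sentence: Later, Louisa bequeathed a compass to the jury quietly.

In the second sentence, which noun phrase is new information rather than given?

"Louisa" and "the jury" in the second sentence are given — already mentioned in the context.
"a compass" has no antecedent in the context; it is discourse-new (the indefinite article also signals a new referent).

a compass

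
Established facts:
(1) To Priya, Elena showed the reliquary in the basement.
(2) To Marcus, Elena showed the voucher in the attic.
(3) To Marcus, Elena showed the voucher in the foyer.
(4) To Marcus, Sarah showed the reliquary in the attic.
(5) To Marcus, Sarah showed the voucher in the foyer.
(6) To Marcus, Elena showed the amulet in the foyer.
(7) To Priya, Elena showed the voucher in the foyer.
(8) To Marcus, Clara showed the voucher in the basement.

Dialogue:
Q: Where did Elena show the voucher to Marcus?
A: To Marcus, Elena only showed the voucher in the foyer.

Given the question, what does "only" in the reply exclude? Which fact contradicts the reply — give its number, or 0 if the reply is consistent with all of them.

The question "Where did ...?" targets the setting, so in the reply the focus falls on "in the foyer".
So "only" ranges over settings; the rest (agent = Elena, thing = the voucher, recipient = Marcus) is presupposed.
Fact (2) shares the background with a different setting (in the attic) — counterexample.
(Fact (7) would refute a reading with focus on the recipient — but that is not what the question asks.)

2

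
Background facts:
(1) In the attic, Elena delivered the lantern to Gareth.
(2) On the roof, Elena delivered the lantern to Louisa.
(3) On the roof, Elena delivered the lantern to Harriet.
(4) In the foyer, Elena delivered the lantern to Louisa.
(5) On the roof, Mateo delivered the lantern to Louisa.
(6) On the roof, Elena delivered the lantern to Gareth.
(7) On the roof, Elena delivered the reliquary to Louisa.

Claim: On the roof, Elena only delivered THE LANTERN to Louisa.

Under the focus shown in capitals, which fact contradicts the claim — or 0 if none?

Focus (in capitals) is "the lantern" — the thing. "Only" excludes alternative things while holding fixed Elena as agent and Louisa as recipient and on the roof as setting.
Fact (7) matches on Elena as agent and Louisa as recipient and on the roof as setting, but has thing = the reliquary instead. That refutes the claim.

7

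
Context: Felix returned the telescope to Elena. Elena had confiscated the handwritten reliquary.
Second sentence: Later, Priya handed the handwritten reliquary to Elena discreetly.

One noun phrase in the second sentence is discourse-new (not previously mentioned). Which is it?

Priya

"the handwritten reliquary" and "Elena" in the second sentence are given — already mentioned in the context.
"Priya" has no antecedent in the context; it is discourse-new.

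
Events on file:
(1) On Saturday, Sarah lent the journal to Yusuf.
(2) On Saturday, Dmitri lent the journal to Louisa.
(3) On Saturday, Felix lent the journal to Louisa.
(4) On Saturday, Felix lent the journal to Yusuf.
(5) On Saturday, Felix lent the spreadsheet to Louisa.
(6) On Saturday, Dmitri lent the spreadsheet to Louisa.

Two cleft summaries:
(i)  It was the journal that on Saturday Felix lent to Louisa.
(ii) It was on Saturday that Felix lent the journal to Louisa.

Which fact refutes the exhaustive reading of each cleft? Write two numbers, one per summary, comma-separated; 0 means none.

Summary (i) focuses "the journal" (the thing); background Felix as agent and Louisa as recipient and on Saturday as setting. Fact (5) matches that background with thing = the spreadsheet — refutes (i).
Summary (ii) focuses "on Saturday" (the setting); background Felix as agent and the journal as thing and Louisa as recipient. No fact matches that background with a different setting, so 0.

5, 0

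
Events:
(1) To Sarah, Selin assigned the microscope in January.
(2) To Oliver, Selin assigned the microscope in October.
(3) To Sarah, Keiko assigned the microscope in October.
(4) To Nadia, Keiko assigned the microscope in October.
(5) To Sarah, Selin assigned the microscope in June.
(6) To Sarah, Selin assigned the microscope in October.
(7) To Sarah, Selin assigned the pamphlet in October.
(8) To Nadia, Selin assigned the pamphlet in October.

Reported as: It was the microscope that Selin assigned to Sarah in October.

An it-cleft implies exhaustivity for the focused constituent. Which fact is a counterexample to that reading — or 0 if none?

The cleft puts "the microscope" in focus and presupposes the open proposition with Selin as agent and Sarah as recipient and in October as setting.
Exhaustivity: the microscope is the only thing satisfying that background.
Fact (7) shares the background but with thing = the pamphlet; exhaustivity is violated.

7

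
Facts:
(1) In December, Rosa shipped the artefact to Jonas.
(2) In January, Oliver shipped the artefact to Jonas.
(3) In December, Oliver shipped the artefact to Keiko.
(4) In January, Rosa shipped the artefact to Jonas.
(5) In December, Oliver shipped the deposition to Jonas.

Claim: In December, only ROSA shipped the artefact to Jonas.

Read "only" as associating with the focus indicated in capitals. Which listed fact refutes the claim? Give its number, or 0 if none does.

0

Focus (in capitals) is "Rosa" — the agent. "Only" excludes alternative agents while holding fixed thing = the artefact, recipient = Jonas, setting = in December.
No fact matches thing = the artefact, recipient = Jonas, setting = in December with a different agent — every other fact differs on at least one backgrounded slot. So no fact refutes it.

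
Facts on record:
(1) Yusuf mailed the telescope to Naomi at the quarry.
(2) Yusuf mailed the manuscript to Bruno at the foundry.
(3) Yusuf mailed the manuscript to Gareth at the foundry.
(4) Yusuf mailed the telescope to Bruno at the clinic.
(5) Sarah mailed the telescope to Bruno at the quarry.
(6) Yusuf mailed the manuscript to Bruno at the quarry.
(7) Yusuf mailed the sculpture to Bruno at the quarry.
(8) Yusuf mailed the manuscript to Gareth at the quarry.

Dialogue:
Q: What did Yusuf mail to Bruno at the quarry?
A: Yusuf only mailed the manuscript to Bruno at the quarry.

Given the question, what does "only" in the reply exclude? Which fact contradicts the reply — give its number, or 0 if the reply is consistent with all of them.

7

The question "What did ...?" targets the thing, so in the reply the focus falls on "the manuscript".
So "only" ranges over things; the rest (same agent, recipient, setting (Yusuf / Bruno / at the quarry)) is presupposed.
Fact (7) shares the background with a different thing (the sculpture) — counterexample.
(Fact (2) would refute a reading with focus on the setting — but that is not what the question asks.)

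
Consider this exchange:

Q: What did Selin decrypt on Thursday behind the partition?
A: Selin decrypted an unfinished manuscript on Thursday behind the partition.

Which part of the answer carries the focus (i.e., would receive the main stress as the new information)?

an unfinished manuscript

The wh-word "what" asks about the direct object.
In the answer, "Selin", "on Thursday" and "behind the partition" are given — repeated from the question.
The constituent filling the direct object gap is "an unfinished manuscript"; that is the focus and would carry nuclear stress.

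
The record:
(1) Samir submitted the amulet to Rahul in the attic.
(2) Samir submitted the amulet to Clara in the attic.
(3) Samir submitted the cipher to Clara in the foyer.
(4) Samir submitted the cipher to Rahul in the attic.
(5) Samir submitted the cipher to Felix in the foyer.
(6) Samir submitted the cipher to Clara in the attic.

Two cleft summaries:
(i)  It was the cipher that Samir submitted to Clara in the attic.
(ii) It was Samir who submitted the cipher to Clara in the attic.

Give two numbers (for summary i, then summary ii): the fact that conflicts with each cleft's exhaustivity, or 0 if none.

(i): focus "the cipher". Looking for agent = Samir, recipient = Clara, setting = in the attic with some other thing — fact (2) has the amulet there. Refuted.
(ii): focus "Samir". No fact shares thing = the cipher, recipient = Clara, setting = in the attic with a different agent. 0.

2, 0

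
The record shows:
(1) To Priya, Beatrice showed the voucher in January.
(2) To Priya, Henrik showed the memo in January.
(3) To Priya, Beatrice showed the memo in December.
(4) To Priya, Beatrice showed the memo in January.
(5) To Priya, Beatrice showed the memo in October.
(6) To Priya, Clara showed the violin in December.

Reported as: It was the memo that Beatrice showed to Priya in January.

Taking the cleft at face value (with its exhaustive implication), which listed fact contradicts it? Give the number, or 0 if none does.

1

Focus of the cleft: "the memo" (the thing). Presupposed background: same agent, recipient, setting (Beatrice / Priya / in January).
The exhaustive reading says no other thing fits that background.
Fact (1) shares the background but with thing = the voucher; exhaustivity is violated.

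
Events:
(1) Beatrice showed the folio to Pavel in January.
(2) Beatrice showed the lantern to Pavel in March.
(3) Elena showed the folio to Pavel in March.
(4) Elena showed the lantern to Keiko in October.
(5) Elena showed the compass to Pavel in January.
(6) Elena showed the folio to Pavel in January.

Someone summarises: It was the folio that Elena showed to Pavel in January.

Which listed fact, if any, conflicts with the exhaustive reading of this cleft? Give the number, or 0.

5

Focus of the cleft: "the folio" (the thing). Presupposed background: agent = Elena, recipient = Pavel, setting = in January.
Exhaustivity: the folio is the only thing satisfying that background.
Fact (5) shares the background but with thing = the compass; exhaustivity is violated.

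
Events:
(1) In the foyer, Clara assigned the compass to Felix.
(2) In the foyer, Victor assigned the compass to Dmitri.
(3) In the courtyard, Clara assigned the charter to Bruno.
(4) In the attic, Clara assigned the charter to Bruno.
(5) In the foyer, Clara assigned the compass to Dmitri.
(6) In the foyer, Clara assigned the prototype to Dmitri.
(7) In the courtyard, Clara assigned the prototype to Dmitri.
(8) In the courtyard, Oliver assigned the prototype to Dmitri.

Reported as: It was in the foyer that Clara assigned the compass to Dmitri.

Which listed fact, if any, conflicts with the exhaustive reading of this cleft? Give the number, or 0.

0

Focus of the cleft: "in the foyer" (the setting). Presupposed background: agent = Clara, thing = the compass, recipient = Dmitri.
Exhaustivity: in the foyer is the only setting satisfying that background.
No listed fact matches the background with a different setting. Exhaustivity holds.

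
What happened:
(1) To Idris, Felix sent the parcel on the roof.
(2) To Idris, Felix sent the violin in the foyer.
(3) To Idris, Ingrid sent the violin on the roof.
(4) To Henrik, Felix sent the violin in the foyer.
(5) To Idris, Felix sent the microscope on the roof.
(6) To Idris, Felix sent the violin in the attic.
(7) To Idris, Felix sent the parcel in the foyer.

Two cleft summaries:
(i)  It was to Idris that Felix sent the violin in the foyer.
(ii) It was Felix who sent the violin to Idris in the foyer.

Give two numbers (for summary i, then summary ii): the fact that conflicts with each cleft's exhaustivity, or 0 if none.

4, 0

(i): focus "Idris". Looking for agent = Felix, thing = the violin, setting = in the foyer with some other recipient — fact (4) has Henrik there. Refuted.
(ii): focus "Felix". No fact shares thing = the violin, recipient = Idris, setting = in the foyer with a different agent. 0.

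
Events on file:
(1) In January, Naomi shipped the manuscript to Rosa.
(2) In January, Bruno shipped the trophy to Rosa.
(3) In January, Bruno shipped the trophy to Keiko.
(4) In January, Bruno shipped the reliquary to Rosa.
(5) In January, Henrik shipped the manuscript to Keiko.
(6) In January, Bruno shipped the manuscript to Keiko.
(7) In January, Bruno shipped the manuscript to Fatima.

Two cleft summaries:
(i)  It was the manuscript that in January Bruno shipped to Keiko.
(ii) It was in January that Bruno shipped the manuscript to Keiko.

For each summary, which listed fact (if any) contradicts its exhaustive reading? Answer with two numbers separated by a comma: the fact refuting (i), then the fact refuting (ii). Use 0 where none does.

Summary (i) focuses "the manuscript" (the thing); background Bruno as agent and Keiko as recipient and in January as setting. Fact (3) matches that background with thing = the trophy — refutes (i).
Summary (ii) focuses "in January" (the setting); background Bruno as agent and the manuscript as thing and Keiko as recipient. No fact matches that background with a different setting, so 0.

3, 0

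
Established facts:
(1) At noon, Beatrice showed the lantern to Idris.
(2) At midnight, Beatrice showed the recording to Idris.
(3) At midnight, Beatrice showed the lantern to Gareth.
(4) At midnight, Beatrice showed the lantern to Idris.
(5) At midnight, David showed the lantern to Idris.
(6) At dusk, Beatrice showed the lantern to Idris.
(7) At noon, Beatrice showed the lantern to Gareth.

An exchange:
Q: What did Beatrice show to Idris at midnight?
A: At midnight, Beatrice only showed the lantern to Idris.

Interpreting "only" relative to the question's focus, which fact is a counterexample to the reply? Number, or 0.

The question "What did ...?" targets the thing, so in the reply the focus falls on "the lantern".
"Only" then excludes alternative things while the background — Beatrice as agent and Idris as recipient and at midnight as setting — is held fixed.
Fact (2) shares the background with a different thing (the recording) — counterexample.
(Fact (3) would refute a reading with focus on the recipient — but that is not what the question asks.)

2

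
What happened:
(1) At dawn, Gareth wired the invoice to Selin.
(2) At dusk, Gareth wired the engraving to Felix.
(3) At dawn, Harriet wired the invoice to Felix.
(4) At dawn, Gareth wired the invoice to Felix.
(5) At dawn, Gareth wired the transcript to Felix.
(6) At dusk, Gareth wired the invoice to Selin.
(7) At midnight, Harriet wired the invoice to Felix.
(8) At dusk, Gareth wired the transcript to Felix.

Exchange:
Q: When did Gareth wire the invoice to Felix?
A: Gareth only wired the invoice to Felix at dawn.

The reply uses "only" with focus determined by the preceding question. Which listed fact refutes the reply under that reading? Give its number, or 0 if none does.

The question "When did ...?" targets the setting, so in the reply the focus falls on "at dawn".
So "only" ranges over settings; the rest (same agent, thing, recipient (Gareth / the invoice / Felix)) is presupposed.
No listed fact shares that background with another setting. Nothing contradicts the reply.
(Fact (5) would refute a reading with focus on the thing — but that is not what the question asks.)

0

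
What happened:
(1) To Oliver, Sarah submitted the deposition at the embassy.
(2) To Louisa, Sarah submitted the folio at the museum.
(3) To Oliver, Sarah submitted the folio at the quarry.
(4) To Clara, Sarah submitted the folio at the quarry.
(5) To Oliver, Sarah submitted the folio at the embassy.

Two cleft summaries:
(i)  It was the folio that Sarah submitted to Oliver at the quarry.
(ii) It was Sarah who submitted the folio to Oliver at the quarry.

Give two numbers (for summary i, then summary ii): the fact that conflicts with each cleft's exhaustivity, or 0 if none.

(i): focus "the folio". No fact shares same agent, recipient, setting (Sarah / Oliver / at the quarry) with a different thing. 0.
(ii): focus "Sarah". No fact shares same thing, recipient, setting (the folio / Oliver / at the quarry) with a different agent. 0.

0, 0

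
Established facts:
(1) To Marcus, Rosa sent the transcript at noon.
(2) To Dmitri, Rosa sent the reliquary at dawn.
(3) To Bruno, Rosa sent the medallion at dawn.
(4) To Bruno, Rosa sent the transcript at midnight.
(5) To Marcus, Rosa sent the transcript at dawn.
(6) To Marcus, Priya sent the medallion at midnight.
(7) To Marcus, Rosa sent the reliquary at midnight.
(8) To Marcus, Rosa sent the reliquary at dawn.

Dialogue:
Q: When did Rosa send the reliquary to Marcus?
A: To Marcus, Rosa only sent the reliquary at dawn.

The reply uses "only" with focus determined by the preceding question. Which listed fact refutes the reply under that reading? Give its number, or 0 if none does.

7

Answering "When did ...?" puts focus on the setting — here, "at dawn".
"Only" then excludes alternative settings while the background — Rosa as agent and the reliquary as thing and Marcus as recipient — is held fixed.
Fact (7) shares the background with a different setting (at midnight) — counterexample.
(Fact (5) would refute a reading with focus on the thing — but that is not what the question asks.)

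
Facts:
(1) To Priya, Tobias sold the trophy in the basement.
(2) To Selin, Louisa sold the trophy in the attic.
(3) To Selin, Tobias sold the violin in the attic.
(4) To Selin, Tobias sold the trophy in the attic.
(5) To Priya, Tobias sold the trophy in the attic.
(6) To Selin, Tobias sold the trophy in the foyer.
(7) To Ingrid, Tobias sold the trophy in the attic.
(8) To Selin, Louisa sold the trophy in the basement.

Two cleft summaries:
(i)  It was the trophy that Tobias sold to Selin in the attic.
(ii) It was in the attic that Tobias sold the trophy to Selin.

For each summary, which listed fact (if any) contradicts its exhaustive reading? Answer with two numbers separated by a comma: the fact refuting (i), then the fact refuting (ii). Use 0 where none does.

(i): focus "the trophy". Looking for same agent, recipient, setting (Tobias / Selin / in the attic) with some other thing — fact (3) has the violin there. Refuted.
(ii): focus "in the attic". Looking for same agent, thing, recipient (Tobias / the trophy / Selin) with some other setting — fact (6) has in the foyer there. Refuted.

3, 6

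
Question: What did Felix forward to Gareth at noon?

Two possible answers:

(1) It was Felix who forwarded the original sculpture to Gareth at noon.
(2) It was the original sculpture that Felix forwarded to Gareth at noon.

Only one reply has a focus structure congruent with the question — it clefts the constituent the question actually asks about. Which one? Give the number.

2

The question word "what" targets the direct object.
Option (1) clefts "Felix" — the subject (agent), not what was asked.
Option (2) clefts "the original sculpture" — that matches what the question asks about.
So the congruent reply is (2).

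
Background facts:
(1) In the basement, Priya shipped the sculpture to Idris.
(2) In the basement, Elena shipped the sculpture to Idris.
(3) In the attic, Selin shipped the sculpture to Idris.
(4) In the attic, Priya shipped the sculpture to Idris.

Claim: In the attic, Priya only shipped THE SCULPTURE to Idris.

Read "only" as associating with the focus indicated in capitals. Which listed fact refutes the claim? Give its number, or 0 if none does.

0

The capitals mark "the sculpture" as focus. So "only" rules out other things, with the rest (Priya as agent and Idris as recipient and in the attic as setting) as background.
Every other fact changes something in the background, not just the thing. Nothing refutes the claim.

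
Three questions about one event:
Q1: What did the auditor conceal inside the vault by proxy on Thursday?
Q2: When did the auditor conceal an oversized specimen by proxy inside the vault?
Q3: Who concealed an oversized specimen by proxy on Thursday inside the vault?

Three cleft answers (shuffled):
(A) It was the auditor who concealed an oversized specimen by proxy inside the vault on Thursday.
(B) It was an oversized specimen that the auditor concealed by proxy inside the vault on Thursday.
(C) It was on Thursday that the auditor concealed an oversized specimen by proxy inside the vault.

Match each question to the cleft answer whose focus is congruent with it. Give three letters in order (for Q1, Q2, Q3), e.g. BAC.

Q1 asks about the direct object; cleft (B) focuses "an oversized specimen", which is the direct object — so Q1 → B.
Q2 asks about the time; cleft (C) focuses "on Thursday", which is the time — so Q2 → C.
Q3 asks about the subject (agent); cleft (A) focuses "the auditor", which is the subject (agent) — so Q3 → A.
Mapping: Q1→B, Q2→C, Q3→A.

BCA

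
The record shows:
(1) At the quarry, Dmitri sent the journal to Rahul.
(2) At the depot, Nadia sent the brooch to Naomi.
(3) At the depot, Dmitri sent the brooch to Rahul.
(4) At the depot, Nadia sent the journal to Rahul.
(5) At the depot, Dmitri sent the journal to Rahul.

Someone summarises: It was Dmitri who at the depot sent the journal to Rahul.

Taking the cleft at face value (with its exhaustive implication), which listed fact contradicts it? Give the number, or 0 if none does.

4

The cleft puts "Dmitri" in focus and presupposes the open proposition with same thing, recipient, setting (the journal / Rahul / at the depot).
The exhaustive reading says no other agent fits that background.
Fact (4) shares the background but with agent = Nadia; exhaustivity is violated.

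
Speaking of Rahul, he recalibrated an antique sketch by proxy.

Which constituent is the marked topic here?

The construction explicitly marks "Rahul" as what the sentence is about — the topic.
The remainder of the clause is the comment (what is said about the topic).

Rahul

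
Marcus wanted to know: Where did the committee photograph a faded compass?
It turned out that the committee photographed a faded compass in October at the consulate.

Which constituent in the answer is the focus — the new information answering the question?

The wh-word "where" asks about the location.
In the answer, "the committee" and "a faded compass" are given — repeated from the question.
"in October" is also new, but it specifies the time, which is not what the question asks about — so it is not the focus.
The constituent filling the location gap is "at the consulate"; that is the focus.

at the consulate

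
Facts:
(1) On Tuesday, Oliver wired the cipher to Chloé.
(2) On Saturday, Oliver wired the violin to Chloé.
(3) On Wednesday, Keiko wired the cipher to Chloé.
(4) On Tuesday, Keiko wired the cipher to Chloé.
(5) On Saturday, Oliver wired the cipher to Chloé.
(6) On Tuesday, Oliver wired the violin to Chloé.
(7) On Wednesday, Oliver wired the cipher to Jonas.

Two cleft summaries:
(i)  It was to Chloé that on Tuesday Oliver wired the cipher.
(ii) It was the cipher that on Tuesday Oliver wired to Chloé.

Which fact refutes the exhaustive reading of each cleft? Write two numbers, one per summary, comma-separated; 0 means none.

0, 6

(i): focus "Chloé". No fact shares Oliver as agent and the cipher as thing and on Tuesday as setting with a different recipient. 0.
(ii): focus "the cipher". Looking for Oliver as agent and Chloé as recipient and on Tuesday as setting with some other thing — fact (6) has the violin there. Refuted.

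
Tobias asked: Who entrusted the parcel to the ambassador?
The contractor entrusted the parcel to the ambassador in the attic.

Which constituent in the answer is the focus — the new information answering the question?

The wh-word "who" asks about the subject (agent).
In the answer, "the parcel" and "to the ambassador" are given — repeated from the question.
"in the attic" is also new, but it specifies the location, which is not what the question asks about — so it is not the focus.
The constituent filling the subject (agent) gap is "the contractor"; that is the focus.

the contractor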